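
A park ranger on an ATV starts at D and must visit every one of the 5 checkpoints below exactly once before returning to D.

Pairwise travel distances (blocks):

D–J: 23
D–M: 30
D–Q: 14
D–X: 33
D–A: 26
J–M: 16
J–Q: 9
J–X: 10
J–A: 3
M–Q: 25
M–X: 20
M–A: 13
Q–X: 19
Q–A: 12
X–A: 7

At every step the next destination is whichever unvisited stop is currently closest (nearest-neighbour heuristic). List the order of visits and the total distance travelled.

D → [Q:14 / J:23 / A:26 / M:30 / X:33] → Q (14)
Q → [J:9 / A:12 / X:19 / M:25] → J (9)
J → [A:3 / X:10 / M:16] → A (3)
A → [X:7 / M:13] → X (7)
X → [M:20] → M (20)
Return M→D: 30.
Total = 14 + 9 + 3 + 7 + 20 + 30 = 83.

Nearest-neighbour total = 83 blocks; route D → Q → J → A → X → M → D.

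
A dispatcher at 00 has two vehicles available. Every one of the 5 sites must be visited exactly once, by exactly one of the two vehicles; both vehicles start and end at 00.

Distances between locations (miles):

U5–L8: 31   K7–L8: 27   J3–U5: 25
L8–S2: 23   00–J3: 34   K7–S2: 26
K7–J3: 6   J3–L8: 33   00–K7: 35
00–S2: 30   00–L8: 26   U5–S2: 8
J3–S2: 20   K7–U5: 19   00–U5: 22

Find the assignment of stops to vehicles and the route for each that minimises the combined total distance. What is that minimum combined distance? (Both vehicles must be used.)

Try each way of splitting the stops between the two vehicles (each non-empty) and, for each split, find the best tour for each vehicle:
  {K7} + {J3, U5, L8, S2}: 70 + 109 = 179
  {J3} + {K7, U5, L8, S2}: 68 + 109 = 177
  {K7, J3} + {U5, L8, S2}: 75 + 79 = 154
  {U5} + {K7, J3, L8, S2}: 44 + 109 = 153
  {K7, U5} + {J3, L8, S2}: 76 + 103 = 179
  {J3, U5} + {K7, L8, S2}: 81 + 109 = 190
  … (15 splits in total)
  {L8} + {K7, J3, U5, S2}: 52 + 91 = 143  ← best
Best: vehicle 1 00 → L8 → 00 = 52; vehicle 2 00 → K7 → J3 → S2 → U5 → 00 = 91; combined 143.

Minimum combined distance: 143 miles.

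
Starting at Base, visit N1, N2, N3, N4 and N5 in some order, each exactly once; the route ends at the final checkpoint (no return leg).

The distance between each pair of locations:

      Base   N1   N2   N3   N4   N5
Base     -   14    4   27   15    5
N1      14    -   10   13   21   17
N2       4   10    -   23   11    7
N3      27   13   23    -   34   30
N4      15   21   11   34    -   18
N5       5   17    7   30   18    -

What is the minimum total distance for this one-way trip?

Minimum one-way distance = 57.

There are 5! = 120 possible orderings.
Base→N1→N2→N3→N4→N5: 14+10+23+34+18 = 99
Base→N1→N2→N3→N5→N4: 14+10+23+30+18 = 95
Base→N1→N2→N4→N3→N5: 14+10+11+34+30 = 99
Base→N1→N2→N4→N5→N3: 14+10+11+18+30 = 83
Base→N1→N2→N5→N3→N4: 14+10+7+30+34 = 95
Base→N1→N2→N5→N4→N3: 14+10+7+18+34 = 83
Base→N1→N3→N2→N4→N5: 14+13+23+11+18 = 79
Base→N1→N3→N2→N5→N4: 14+13+23+7+18 = 75
Base→N1→N3→N4→N2→N5: 14+13+34+11+7 = 79
Base→N1→N3→N4→N5→N2: 14+13+34+18+7 = 86
Base→N1→N3→N5→N2→N4: 14+13+30+7+11 = 75
Base→N1→N3→N5→N4→N2: 14+13+30+18+11 = 86
Base→N1→N4→N2→N3→N5: 14+21+11+23+30 = 99
Base→N1→N4→N2→N5→N3: 14+21+11+7+30 = 83
… (106 more)
Base→N5→N2→N4→N1→N3: 5+7+11+21+13 = 57  ← best
The minimum is 57.
One shortest path: Base → N5 → N2 → N4 → N1 → N3.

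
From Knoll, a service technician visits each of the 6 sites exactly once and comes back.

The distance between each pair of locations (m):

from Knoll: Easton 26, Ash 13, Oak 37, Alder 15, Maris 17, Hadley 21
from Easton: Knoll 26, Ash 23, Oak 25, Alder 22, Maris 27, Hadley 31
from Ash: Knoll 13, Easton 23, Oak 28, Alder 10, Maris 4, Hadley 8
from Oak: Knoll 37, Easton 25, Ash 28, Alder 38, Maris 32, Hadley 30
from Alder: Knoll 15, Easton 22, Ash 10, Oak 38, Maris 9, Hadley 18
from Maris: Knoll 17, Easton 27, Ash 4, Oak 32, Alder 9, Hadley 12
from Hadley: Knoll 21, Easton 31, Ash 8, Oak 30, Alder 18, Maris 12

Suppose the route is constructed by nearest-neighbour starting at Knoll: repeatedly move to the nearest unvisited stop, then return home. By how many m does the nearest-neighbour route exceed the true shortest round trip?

8 m longer than the optimal tour.

From Knoll: Ash=13, Alder=15, Maris=17, Hadley=21, Easton=26, Oak=37 → choose Ash (13).
From Ash: Maris=4, Hadley=8, Alder=10, Easton=23, Oak=28 → choose Maris (4).
From Maris: Alder=9, Hadley=12, Easton=27, Oak=32 → choose Alder (9).
From Alder: Hadley=18, Easton=22, Oak=38 → choose Hadley (18).
From Hadley: Oak=30, Easton=31 → choose Oak (30).
From Oak: Easton=25 → choose Easton (25).
NN route Knoll → Ash → Maris → Alder → Hadley → Oak → Easton → Knoll costs 125.
Optimal: Knoll → Easton → Oak → Hadley → Ash → Maris → Alder → Knoll costs 117 (by enumerating all 360 distinct tours).
Excess = 125 − 117 = 8.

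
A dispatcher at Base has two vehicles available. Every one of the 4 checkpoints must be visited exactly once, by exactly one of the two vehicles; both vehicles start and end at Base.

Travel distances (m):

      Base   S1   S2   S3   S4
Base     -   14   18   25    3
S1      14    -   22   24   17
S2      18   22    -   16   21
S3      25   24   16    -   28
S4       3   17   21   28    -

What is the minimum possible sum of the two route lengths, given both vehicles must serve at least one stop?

There are 2^3 − 1 = 7 ways to divide the 4 stops into two non-empty groups. For each, the best each vehicle can do is its own shortest tour through its group:
  {S1} + {S2, S3, S4}: 28 + 65 = 93
  {S2} + {S1, S3, S4}: 36 + 69 = 105
  {S1, S2} + {S3, S4}: 54 + 56 = 110
  {S3} + {S1, S2, S4}: 50 + 60 = 110
  {S1, S3} + {S2, S4}: 63 + 42 = 105
  {S2, S3} + {S1, S4}: 59 + 34 = 93
  … (7 splits in total)
  {S1, S2, S3} + {S4}: 72 + 6 = 78  ← best
Best: vehicle 1 Base → S1 → S3 → S2 → Base = 72; vehicle 2 Base → S4 → Base = 6; combined 78.

78 m — the smallest possible combined total.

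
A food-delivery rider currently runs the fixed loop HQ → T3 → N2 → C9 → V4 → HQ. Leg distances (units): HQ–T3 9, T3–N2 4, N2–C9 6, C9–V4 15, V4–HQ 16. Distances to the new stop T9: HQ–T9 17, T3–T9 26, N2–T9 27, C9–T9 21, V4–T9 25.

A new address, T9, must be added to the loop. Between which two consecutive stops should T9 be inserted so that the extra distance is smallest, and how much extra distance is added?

Insertion cost between consecutive stops i–j is d(i,T9) + d(T9,j) − d(i,j):
  between HQ and T3: 17 + 26 − 9 = 34
  between T3 and N2: 26 + 27 − 4 = 49
  between N2 and C9: 27 + 21 − 6 = 42
  between C9 and V4: 21 + 25 − 15 = 31
  between V4 and HQ: 25 + 17 − 16 = 26
Cheapest insertion is between V4 and HQ, adding 26.
New total = 50 + 26 = 76.

Minimum extra distance: 26, inserting T9 between V4 and HQ.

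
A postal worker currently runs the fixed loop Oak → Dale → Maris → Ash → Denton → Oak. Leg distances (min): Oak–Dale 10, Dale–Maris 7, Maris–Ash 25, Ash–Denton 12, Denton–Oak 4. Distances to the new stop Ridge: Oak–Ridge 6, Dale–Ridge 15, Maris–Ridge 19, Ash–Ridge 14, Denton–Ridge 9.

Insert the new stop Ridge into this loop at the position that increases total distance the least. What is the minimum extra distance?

+8 min — insert Ridge between Maris and Ash.

Insertion cost between consecutive stops i–j is d(i,Ridge) + d(Ridge,j) − d(i,j):
  between Oak and Dale: 6 + 15 − 10 = 11
  between Dale and Maris: 15 + 19 − 7 = 27
  between Maris and Ash: 19 + 14 − 25 = 8
  between Ash and Denton: 14 + 9 − 12 = 11
  between Denton and Oak: 9 + 6 − 4 = 11
Cheapest insertion is between Maris and Ash, adding 8.
New total = 58 + 8 = 66.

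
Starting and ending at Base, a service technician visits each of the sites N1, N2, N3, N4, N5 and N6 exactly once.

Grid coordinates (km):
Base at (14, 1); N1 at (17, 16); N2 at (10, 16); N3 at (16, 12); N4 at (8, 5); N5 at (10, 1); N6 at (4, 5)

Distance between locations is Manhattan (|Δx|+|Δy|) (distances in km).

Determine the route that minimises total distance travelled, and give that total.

Shortest round trip = 56 km.

Base → N1 → N2 → N3 → N4 → N5 → N6 → Base: 18+7+10+15+6+10+14 = 80
Base → N1 → N2 → N3 → N4 → N6 → N5 → Base: 18+7+10+15+4+10+4 = 68
Base → N1 → N2 → N3 → N5 → N4 → N6 → Base: 18+7+10+17+6+4+14 = 76
Base → N1 → N2 → N3 → N5 → N6 → N4 → Base: 18+7+10+17+10+4+10 = 76
Base → N1 → N2 → N3 → N6 → N4 → N5 → Base: 18+7+10+19+4+6+4 = 68
Base → N1 → N2 → N3 → N6 → N5 → N4 → Base: 18+7+10+19+10+6+10 = 80
Base → N1 → N2 → N4 → N3 → N5 → N6 → Base: 18+7+13+15+17+10+14 = 94
Base → N1 → N2 → N4 → N3 → N6 → N5 → Base: 18+7+13+15+19+10+4 = 86
… (352 more)
Base → N3 → N1 → N2 → N4 → N6 → N5 → Base: 13+5+7+13+4+10+4 = 56  ← best
The minimum is 56.
One optimal route: Base → N3 → N1 → N2 → N4 → N6 → N5 → Base (or its reverse).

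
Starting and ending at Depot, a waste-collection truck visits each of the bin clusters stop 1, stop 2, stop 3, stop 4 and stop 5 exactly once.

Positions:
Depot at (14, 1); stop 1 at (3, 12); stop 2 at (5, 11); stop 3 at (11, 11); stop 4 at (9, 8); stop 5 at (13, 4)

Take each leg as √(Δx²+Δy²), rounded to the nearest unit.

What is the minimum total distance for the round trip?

Depot-stop 1-stop 2-stop 3-stop 4-stop 5-Depot: 16+2+6+4+6+3 = 37
Depot-stop 1-stop 2-stop 3-stop 5-stop 4-Depot: 16+2+6+7+6+9 = 46
Depot-stop 1-stop 2-stop 4-stop 3-stop 5-Depot: 16+2+5+4+7+3 = 37
Depot-stop 1-stop 2-stop 4-stop 5-stop 3-Depot: 16+2+5+6+7+10 = 46
Depot-stop 1-stop 2-stop 5-stop 3-stop 4-Depot: 16+2+11+7+4+9 = 49
Depot-stop 1-stop 2-stop 5-stop 4-stop 3-Depot: 16+2+11+6+4+10 = 49
Depot-stop 1-stop 3-stop 2-stop 4-stop 5-Depot: 16+8+6+5+6+3 = 44
Depot-stop 1-stop 3-stop 2-stop 5-stop 4-Depot: 16+8+6+11+6+9 = 56
Depot-stop 1-stop 3-stop 4-stop 2-stop 5-Depot: 16+8+4+5+11+3 = 47
Depot-stop 1-stop 3-stop 4-stop 5-stop 2-Depot: 16+8+4+6+11+13 = 58
Depot-stop 1-stop 3-stop 5-stop 2-stop 4-Depot: 16+8+7+11+5+9 = 56
Depot-stop 1-stop 3-stop 5-stop 4-stop 2-Depot: 16+8+7+6+5+13 = 55
Depot-stop 1-stop 4-stop 2-stop 3-stop 5-Depot: 16+7+5+6+7+3 = 44
Depot-stop 1-stop 4-stop 2-stop 5-stop 3-Depot: 16+7+5+11+7+10 = 56
… (46 more)
Depot-stop 3-stop 1-stop 2-stop 4-stop 5-Depot: 10+8+2+5+6+3 = 34  ← best
The minimum is 34.
One optimal route: Depot → stop 3 → stop 1 → stop 2 → stop 4 → stop 5 → Depot (or its reverse).

Shortest round trip = 34.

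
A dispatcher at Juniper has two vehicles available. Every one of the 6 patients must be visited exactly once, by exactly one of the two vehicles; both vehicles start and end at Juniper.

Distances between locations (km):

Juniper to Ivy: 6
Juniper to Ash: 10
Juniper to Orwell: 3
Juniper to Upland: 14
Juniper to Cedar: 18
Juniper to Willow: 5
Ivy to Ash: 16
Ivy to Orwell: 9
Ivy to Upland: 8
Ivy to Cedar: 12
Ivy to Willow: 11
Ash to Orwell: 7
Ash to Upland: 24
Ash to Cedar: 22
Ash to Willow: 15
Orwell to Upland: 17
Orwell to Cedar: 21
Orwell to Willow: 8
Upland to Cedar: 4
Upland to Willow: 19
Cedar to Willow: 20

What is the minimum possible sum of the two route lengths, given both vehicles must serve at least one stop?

Minimum combined distance: 60 km.

There are 2^5 − 1 = 31 ways to divide the 6 stops into two non-empty groups. For each, the best each vehicle can do is its own shortest tour through its group:
  {Ivy} + {Ash, Orwell, Upland, Cedar, Willow}: 12 + 60 = 72
  {Ash} + {Ivy, Orwell, Upland, Cedar, Willow}: 20 + 49 = 69
  {Ivy, Ash} + {Orwell, Upland, Cedar, Willow}: 32 + 49 = 81
  {Orwell} + {Ivy, Ash, Upland, Cedar, Willow}: 6 + 60 = 66
  {Ivy, Orwell} + {Ash, Upland, Cedar, Willow}: 18 + 60 = 78
  {Ash, Orwell} + {Ivy, Upland, Cedar, Willow}: 20 + 43 = 63
  … (31 splits in total)
  {Ivy, Ash, Orwell, Upland, Cedar} + {Willow}: 50 + 10 = 60  ← best
Best: vehicle 1 Juniper → Ivy → Upland → Cedar → Ash → Orwell → Juniper = 50; vehicle 2 Juniper → Willow → Juniper = 10; combined 60.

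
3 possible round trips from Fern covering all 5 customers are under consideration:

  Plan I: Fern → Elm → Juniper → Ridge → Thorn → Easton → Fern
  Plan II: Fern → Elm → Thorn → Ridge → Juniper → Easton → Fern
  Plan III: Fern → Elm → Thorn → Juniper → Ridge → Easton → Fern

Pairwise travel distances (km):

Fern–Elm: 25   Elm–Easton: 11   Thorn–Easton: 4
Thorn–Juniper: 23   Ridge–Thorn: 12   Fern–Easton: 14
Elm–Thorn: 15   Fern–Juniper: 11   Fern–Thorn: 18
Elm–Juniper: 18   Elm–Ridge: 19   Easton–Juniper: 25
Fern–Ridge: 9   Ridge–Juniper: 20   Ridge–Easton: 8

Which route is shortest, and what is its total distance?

Plan I: 25 + 18 + 20 + 12 + 4 + 14 = 93
Plan II: 25 + 15 + 12 + 20 + 25 + 14 = 111
Plan III: 25 + 15 + 23 + 20 + 8 + 14 = 105

Shortest is Plan I, total 93 km.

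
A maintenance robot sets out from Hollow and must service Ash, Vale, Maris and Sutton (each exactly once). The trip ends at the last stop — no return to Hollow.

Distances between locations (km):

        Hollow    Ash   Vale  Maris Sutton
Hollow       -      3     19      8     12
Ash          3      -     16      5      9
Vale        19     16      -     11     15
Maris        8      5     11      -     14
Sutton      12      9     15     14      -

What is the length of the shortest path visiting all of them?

34 km — the minimum one-way total.

There are 4! = 24 possible orderings.
Hollow → Ash → Vale → Maris → Sutton: 3+16+11+14 = 44
Hollow → Ash → Vale → Sutton → Maris: 3+16+15+14 = 48
Hollow → Ash → Maris → Vale → Sutton: 3+5+11+15 = 34
Hollow → Ash → Maris → Sutton → Vale: 3+5+14+15 = 37
Hollow → Ash → Sutton → Vale → Maris: 3+9+15+11 = 38
Hollow → Ash → Sutton → Maris → Vale: 3+9+14+11 = 37
Hollow → Vale → Ash → Maris → Sutton: 19+16+5+14 = 54
Hollow → Vale → Ash → Sutton → Maris: 19+16+9+14 = 58
Hollow → Vale → Maris → Ash → Sutton: 19+11+5+9 = 44
Hollow → Vale → Maris → Sutton → Ash: 19+11+14+9 = 53
Hollow → Vale → Sutton → Ash → Maris: 19+15+9+5 = 48
Hollow → Vale → Sutton → Maris → Ash: 19+15+14+5 = 53
Hollow → Maris → Ash → Vale → Sutton: 8+5+16+15 = 44
Hollow → Maris → Ash → Sutton → Vale: 8+5+9+15 = 37
… (10 more)
The minimum is 34.
One shortest path: Hollow → Ash → Maris → Vale → Sutton.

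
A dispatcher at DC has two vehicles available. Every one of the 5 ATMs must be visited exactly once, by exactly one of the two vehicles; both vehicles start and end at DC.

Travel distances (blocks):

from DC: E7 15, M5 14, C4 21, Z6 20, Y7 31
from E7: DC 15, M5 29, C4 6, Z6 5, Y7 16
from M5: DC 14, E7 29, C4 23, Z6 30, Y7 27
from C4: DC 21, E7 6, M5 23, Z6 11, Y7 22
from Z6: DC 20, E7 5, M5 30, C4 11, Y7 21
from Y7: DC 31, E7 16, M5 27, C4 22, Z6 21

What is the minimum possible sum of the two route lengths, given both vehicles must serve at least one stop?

Try each way of splitting the stops between the two vehicles (each non-empty) and, for each split, find the best tour for each vehicle:
  {E7} + {M5, C4, Z6, Y7}: 30 + 94 = 124
  {M5} + {E7, C4, Z6, Y7}: 28 + 84 = 112
  {E7, M5} + {C4, Z6, Y7}: 58 + 84 = 142
  {C4} + {E7, M5, Z6, Y7}: 42 + 82 = 124
  {E7, C4} + {M5, Z6, Y7}: 42 + 82 = 124
  {M5, C4} + {E7, Z6, Y7}: 58 + 72 = 130
  … (15 splits in total)
Best: vehicle 1 DC → M5 → DC = 28; vehicle 2 DC → E7 → C4 → Z6 → Y7 → DC = 84; combined 112.

Minimum combined distance: 112 blocks.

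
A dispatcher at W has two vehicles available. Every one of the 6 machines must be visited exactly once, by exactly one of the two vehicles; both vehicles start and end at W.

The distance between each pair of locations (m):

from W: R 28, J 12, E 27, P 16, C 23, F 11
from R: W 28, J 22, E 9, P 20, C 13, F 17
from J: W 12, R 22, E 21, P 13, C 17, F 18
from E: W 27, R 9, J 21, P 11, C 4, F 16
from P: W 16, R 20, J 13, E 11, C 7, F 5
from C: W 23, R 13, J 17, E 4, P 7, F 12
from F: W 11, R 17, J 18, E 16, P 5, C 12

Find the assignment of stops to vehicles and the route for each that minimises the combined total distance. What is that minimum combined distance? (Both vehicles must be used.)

88 m — the smallest possible combined total.

Check every non-empty split of the stops between the two vehicles; for each half take its own optimal tour:
  {R} + {J, E, P, C, F}: 56 + 60 = 116
  {J} + {R, E, P, C, F}: 24 + 64 = 88
  {R, J} + {E, P, C, F}: 62 + 54 = 116
  {E} + {R, J, P, C, F}: 54 + 70 = 124
  {R, E} + {J, P, C, F}: 64 + 52 = 116
  {J, E} + {R, P, C, F}: 60 + 64 = 124
  … (31 splits in total)
Best: vehicle 1 W → J → W = 24; vehicle 2 W → R → E → C → P → F → W = 64; combined 88.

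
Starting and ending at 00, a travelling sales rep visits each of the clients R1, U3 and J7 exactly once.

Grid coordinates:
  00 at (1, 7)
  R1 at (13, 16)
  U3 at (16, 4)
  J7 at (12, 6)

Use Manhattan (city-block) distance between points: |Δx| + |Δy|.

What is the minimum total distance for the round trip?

There are 3 distinct closed tours to check (reversals are equivalent).
00 → R1 → U3 → J7 → 00: 21+15+6+12 = 54
00 → R1 → J7 → U3 → 00: 21+11+6+18 = 56
00 → U3 → R1 → J7 → 00: 18+15+11+12 = 56
The minimum is 54.
One optimal route: 00 → R1 → U3 → J7 → 00 (or its reverse).

Minimum total distance: 54.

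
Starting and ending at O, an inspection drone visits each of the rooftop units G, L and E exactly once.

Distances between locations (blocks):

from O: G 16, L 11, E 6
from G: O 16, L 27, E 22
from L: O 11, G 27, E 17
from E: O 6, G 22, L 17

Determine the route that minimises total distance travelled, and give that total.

66 blocks — the shortest possible round trip.

O - G - L - E - O: 16+27+17+6 = 66
O - G - E - L - O: 16+22+17+11 = 66
O - L - G - E - O: 11+27+22+6 = 66
The minimum is 66.
One optimal route: O → G → L → E → O (or its reverse).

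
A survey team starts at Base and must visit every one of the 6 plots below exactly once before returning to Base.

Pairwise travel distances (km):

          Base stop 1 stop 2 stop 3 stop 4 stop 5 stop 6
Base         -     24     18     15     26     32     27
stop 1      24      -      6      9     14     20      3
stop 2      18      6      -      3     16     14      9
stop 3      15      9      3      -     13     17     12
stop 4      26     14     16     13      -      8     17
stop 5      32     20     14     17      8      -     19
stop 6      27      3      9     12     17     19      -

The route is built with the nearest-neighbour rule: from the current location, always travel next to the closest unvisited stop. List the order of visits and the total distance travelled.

Base → [stop 3:15 / stop 2:18 / stop 1:24 / stop 4:26 / stop 6:27 / stop 5:32] → stop 3 (15)
stop 3 → [stop 2:3 / stop 1:9 / stop 6:12 / stop 4:13 / stop 5:17] → stop 2 (3)
stop 2 → [stop 1:6 / stop 6:9 / stop 5:14 / stop 4:16] → stop 1 (6)
stop 1 → [stop 6:3 / stop 4:14 / stop 5:20] → stop 6 (3)
stop 6 → [stop 4:17 / stop 5:19] → stop 4 (17)
stop 4 → [stop 5:8] → stop 5 (8)
Return stop 5→Base: 32.
Total = 15 + 3 + 6 + 3 + 17 + 8 + 32 = 84.

Total distance 84 km via the nearest-neighbour route Base → stop 3 → stop 2 → stop 1 → stop 6 → stop 4 → stop 5 → Base.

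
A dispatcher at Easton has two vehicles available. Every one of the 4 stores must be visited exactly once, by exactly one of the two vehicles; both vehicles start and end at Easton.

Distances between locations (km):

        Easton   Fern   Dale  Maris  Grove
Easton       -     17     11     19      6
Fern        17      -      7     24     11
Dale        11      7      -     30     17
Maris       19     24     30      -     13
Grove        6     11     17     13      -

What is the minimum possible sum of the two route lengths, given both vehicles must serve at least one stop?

Try each way of splitting the stops between the two vehicles (each non-empty) and, for each split, find the best tour for each vehicle:
  {Fern} + {Dale, Maris, Grove}: 34 + 60 = 94
  {Dale} + {Fern, Maris, Grove}: 22 + 60 = 82
  {Fern, Dale} + {Maris, Grove}: 35 + 38 = 73
  {Maris} + {Fern, Dale, Grove}: 38 + 35 = 73
  {Fern, Maris} + {Dale, Grove}: 60 + 34 = 94
  {Dale, Maris} + {Fern, Grove}: 60 + 34 = 94
  … (7 splits in total)
Best: vehicle 1 Easton → Fern → Dale → Easton = 35; vehicle 2 Easton → Maris → Grove → Easton = 38; combined 73.

73 km — the smallest possible combined total.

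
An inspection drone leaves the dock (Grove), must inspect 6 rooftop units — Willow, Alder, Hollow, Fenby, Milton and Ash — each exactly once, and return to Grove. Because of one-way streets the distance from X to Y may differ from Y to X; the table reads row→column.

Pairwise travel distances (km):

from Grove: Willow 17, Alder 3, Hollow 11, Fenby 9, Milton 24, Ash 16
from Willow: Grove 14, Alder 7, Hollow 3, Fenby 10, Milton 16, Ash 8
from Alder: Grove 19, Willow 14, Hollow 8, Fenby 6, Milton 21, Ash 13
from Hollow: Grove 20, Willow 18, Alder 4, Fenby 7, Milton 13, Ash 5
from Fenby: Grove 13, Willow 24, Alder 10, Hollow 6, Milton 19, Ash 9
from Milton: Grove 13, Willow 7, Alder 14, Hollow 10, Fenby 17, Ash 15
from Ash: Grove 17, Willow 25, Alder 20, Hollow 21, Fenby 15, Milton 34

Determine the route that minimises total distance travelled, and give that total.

Shortest round trip = 60 km.

Grove→Willow→Alder→Hollow→Fenby→Milton→Ash→Grove: 17+7+8+7+19+15+17 = 90
Grove→Willow→Alder→Hollow→Fenby→Ash→Milton→Grove: 17+7+8+7+9+34+13 = 95
Grove→Willow→Alder→Hollow→Milton→Fenby→Ash→Grove: 17+7+8+13+17+9+17 = 88
Grove→Willow→Alder→Hollow→Milton→Ash→Fenby→Grove: 17+7+8+13+15+15+13 = 88
Grove→Willow→Alder→Hollow→Ash→Fenby→Milton→Grove: 17+7+8+5+15+19+13 = 84
Grove→Willow→Alder→Hollow→Ash→Milton→Fenby→Grove: 17+7+8+5+34+17+13 = 101
Grove→Willow→Alder→Fenby→Hollow→Milton→Ash→Grove: 17+7+6+6+13+15+17 = 81
Grove→Willow→Alder→Fenby→Hollow→Ash→Milton→Grove: 17+7+6+6+5+34+13 = 88
… (712 more)
Grove→Alder→Fenby→Hollow→Milton→Willow→Ash→Grove: 3+6+6+13+7+8+17 = 60  ← best
The minimum is 60.
One optimal route: Grove → Alder → Fenby → Hollow → Milton → Willow → Ash → Grove.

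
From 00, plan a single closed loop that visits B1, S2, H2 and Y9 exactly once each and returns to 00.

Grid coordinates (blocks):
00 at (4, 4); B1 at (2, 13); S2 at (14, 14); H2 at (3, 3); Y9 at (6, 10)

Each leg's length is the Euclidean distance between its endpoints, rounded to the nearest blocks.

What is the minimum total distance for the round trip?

00-B1-S2-H2-Y9-00: 9+12+16+8+6 = 51
00-B1-S2-Y9-H2-00: 9+12+9+8+1 = 39
00-B1-H2-S2-Y9-00: 9+10+16+9+6 = 50
00-B1-H2-Y9-S2-00: 9+10+8+9+14 = 50
00-B1-Y9-S2-H2-00: 9+5+9+16+1 = 40
00-B1-Y9-H2-S2-00: 9+5+8+16+14 = 52
00-S2-B1-H2-Y9-00: 14+12+10+8+6 = 50
00-S2-B1-Y9-H2-00: 14+12+5+8+1 = 40
00-S2-H2-B1-Y9-00: 14+16+10+5+6 = 51
00-S2-Y9-B1-H2-00: 14+9+5+10+1 = 39
00-H2-B1-S2-Y9-00: 1+10+12+9+6 = 38
00-H2-S2-B1-Y9-00: 1+16+12+5+6 = 40
The minimum is 38.
One optimal route: 00 → H2 → B1 → S2 → Y9 → 00 (or its reverse).

Minimum total distance: 38 blocks.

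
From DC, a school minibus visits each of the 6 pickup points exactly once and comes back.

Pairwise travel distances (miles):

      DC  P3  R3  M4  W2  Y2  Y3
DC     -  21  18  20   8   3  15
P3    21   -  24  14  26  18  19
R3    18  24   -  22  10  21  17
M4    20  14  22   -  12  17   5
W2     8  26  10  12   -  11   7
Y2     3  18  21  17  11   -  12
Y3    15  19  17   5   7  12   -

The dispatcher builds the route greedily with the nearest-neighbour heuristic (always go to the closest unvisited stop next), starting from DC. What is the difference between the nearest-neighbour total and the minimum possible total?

7 miles longer than the optimal tour.

From DC: Y2=3, W2=8, Y3=15, R3=18, M4=20, P3=21 → choose Y2 (3).
From Y2: W2=11, Y3=12, M4=17, P3=18, R3=21 → choose W2 (11).
From W2: Y3=7, R3=10, M4=12, P3=26 → choose Y3 (7).
From Y3: M4=5, R3=17, P3=19 → choose M4 (5).
From M4: P3=14, R3=22 → choose P3 (14).
From P3: R3=24 → choose R3 (24).
NN route DC → Y2 → W2 → Y3 → M4 → P3 → R3 → DC costs 82.
Optimal: DC → R3 → W2 → Y3 → M4 → P3 → Y2 → DC costs 75 (by enumerating all 360 distinct tours).
Excess = 82 − 75 = 7.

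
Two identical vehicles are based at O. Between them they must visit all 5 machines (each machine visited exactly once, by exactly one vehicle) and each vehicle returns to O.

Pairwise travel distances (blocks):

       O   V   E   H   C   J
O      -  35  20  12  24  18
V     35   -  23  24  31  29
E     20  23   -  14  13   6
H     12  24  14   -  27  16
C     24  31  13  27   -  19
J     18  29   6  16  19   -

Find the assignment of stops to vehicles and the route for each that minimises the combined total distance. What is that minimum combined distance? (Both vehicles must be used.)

Minimum combined distance: 126 blocks.

Try each way of splitting the stops between the two vehicles (each non-empty) and, for each split, find the best tour for each vehicle:
  {V} + {E, H, C, J}: 70 + 71 = 141
  {E} + {V, H, C, J}: 40 + 104 = 144
  {V, E} + {H, C, J}: 78 + 71 = 149
  {H} + {V, E, C, J}: 24 + 102 = 126
  {V, H} + {E, C, J}: 71 + 61 = 132
  {E, H} + {V, C, J}: 46 + 102 = 148
  … (15 splits in total)
Best: vehicle 1 O → H → O = 24; vehicle 2 O → C → V → E → J → O = 102; combined 126.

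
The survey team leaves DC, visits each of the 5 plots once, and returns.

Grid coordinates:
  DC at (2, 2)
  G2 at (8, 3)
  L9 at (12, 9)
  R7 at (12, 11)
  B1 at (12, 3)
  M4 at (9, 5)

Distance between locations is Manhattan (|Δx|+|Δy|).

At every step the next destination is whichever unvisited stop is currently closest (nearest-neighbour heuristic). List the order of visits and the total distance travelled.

Nearest-neighbour total = 42; route DC → G2 → M4 → B1 → L9 → R7 → DC.

At DC the remaining stops are G2 7, M4 10, B1 11, L9 17, R7 19; go to G2.
At G2 the remaining stops are M4 3, B1 4, L9 10, R7 12; go to M4.
At M4 the remaining stops are B1 5, L9 7, R7 9; go to B1.
At B1 the remaining stops are L9 6, R7 8; go to L9.
At L9 the remaining stops are R7 2; go to R7.
Return R7→DC: 19.
Total = 7 + 3 + 5 + 6 + 2 + 19 = 42.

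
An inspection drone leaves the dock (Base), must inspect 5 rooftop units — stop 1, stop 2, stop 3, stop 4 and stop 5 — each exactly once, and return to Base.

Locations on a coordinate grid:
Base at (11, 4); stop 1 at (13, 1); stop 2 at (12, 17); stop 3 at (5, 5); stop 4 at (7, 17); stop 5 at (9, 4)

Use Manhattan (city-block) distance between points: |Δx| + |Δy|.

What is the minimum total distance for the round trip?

There are 60 distinct closed tours to check (reversals are equivalent).
Base-stop 1-stop 2-stop 3-stop 4-stop 5-Base: 5+17+19+14+15+2 = 72
Base-stop 1-stop 2-stop 3-stop 5-stop 4-Base: 5+17+19+5+15+17 = 78
Base-stop 1-stop 2-stop 4-stop 3-stop 5-Base: 5+17+5+14+5+2 = 48
Base-stop 1-stop 2-stop 4-stop 5-stop 3-Base: 5+17+5+15+5+7 = 54
Base-stop 1-stop 2-stop 5-stop 3-stop 4-Base: 5+17+16+5+14+17 = 74
Base-stop 1-stop 2-stop 5-stop 4-stop 3-Base: 5+17+16+15+14+7 = 74
Base-stop 1-stop 3-stop 2-stop 4-stop 5-Base: 5+12+19+5+15+2 = 58
Base-stop 1-stop 3-stop 2-stop 5-stop 4-Base: 5+12+19+16+15+17 = 84
Base-stop 1-stop 3-stop 4-stop 2-stop 5-Base: 5+12+14+5+16+2 = 54
Base-stop 1-stop 3-stop 4-stop 5-stop 2-Base: 5+12+14+15+16+14 = 76
Base-stop 1-stop 3-stop 5-stop 2-stop 4-Base: 5+12+5+16+5+17 = 60
Base-stop 1-stop 3-stop 5-stop 4-stop 2-Base: 5+12+5+15+5+14 = 56
Base-stop 1-stop 4-stop 2-stop 3-stop 5-Base: 5+22+5+19+5+2 = 58
Base-stop 1-stop 4-stop 2-stop 5-stop 3-Base: 5+22+5+16+5+7 = 60
… (46 more)
The minimum is 48.
One optimal route: Base → stop 1 → stop 2 → stop 4 → stop 3 → stop 5 → Base (or its reverse).

48 — the shortest possible round trip.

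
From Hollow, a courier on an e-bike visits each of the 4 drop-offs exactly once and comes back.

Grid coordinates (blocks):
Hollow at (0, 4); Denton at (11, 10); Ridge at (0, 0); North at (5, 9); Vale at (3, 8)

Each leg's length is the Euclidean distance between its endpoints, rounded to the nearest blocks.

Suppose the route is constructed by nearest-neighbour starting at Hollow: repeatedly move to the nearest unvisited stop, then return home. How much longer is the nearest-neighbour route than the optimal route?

2 blocks longer than the optimal tour.

From Hollow: Ridge=4, Vale=5, North=7, Denton=13 → choose Ridge (4).
From Ridge: Vale=9, North=10, Denton=15 → choose Vale (9).
From Vale: North=2, Denton=8 → choose North (2).
From North: Denton=6 → choose Denton (6).
NN route Hollow → Ridge → Vale → North → Denton → Hollow costs 34.
Optimal: Hollow → Ridge → Denton → North → Vale → Hollow costs 32 (by enumerating all 12 distinct tours).
Excess = 34 − 32 = 2.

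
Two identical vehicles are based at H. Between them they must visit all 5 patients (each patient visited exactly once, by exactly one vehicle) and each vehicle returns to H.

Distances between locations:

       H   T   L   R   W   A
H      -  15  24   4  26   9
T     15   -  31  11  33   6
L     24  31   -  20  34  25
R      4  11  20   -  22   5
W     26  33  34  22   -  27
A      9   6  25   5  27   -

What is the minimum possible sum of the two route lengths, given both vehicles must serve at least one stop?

Check every non-empty split of the stops between the two vehicles; for each half take its own optimal tour:
  {T} + {L, R, W, A}: 30 + 94 = 124
  {L} + {T, R, W, A}: 48 + 74 = 122
  {T, L} + {R, W, A}: 70 + 62 = 132
  {R} + {T, L, W, A}: 8 + 106 = 114
  {T, R} + {L, W, A}: 30 + 94 = 124
  {L, R} + {T, W, A}: 48 + 74 = 122
  … (15 splits in total)
Best: vehicle 1 H → R → H = 8; vehicle 2 H → T → A → L → W → H = 106; combined 114.

Minimum combined distance: 114.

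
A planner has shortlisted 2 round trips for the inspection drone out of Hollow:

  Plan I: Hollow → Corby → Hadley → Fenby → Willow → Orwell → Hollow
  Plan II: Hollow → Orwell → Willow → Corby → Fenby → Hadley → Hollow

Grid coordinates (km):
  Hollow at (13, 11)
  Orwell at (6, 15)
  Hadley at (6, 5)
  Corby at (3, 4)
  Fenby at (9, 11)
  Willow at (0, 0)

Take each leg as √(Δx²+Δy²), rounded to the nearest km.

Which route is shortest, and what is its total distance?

Shortest is Plan II, total 54 km.

Plan I: 12 + 3 + 7 + 14 + 16 + 8 = 60
Plan II: 8 + 16 + 5 + 9 + 7 + 9 = 54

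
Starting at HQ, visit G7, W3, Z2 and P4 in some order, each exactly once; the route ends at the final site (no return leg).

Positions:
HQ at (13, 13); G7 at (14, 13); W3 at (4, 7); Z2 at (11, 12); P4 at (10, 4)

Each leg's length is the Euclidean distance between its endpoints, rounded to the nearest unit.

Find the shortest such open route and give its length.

Shortest open route: 19.

There are 4! = 24 possible orderings.
HQ→G7→W3→Z2→P4: 1+12+9+8 = 30
HQ→G7→W3→P4→Z2: 1+12+7+8 = 28
HQ→G7→Z2→W3→P4: 1+3+9+7 = 20
HQ→G7→Z2→P4→W3: 1+3+8+7 = 19
HQ→G7→P4→W3→Z2: 1+10+7+9 = 27
HQ→G7→P4→Z2→W3: 1+10+8+9 = 28
HQ→W3→G7→Z2→P4: 11+12+3+8 = 34
HQ→W3→G7→P4→Z2: 11+12+10+8 = 41
HQ→W3→Z2→G7→P4: 11+9+3+10 = 33
HQ→W3→Z2→P4→G7: 11+9+8+10 = 38
HQ→W3→P4→G7→Z2: 11+7+10+3 = 31
HQ→W3→P4→Z2→G7: 11+7+8+3 = 29
HQ→Z2→G7→W3→P4: 2+3+12+7 = 24
HQ→Z2→G7→P4→W3: 2+3+10+7 = 22
… (10 more)
The minimum is 19.
One shortest path: HQ → G7 → Z2 → P4 → W3.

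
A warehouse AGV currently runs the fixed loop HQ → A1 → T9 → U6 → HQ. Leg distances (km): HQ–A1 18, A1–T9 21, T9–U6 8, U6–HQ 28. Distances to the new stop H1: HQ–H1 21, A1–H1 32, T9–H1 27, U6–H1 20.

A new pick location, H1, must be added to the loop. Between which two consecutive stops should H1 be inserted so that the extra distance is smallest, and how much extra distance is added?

+13 km — insert H1 between U6 and HQ.

Insertion cost between consecutive stops i–j is d(i,H1) + d(H1,j) − d(i,j):
  between HQ and A1: 21 + 32 − 18 = 35
  between A1 and T9: 32 + 27 − 21 = 38
  between T9 and U6: 27 + 20 − 8 = 39
  between U6 and HQ: 20 + 21 − 28 = 13
Cheapest insertion is between U6 and HQ, adding 13.
New total = 75 + 13 = 88.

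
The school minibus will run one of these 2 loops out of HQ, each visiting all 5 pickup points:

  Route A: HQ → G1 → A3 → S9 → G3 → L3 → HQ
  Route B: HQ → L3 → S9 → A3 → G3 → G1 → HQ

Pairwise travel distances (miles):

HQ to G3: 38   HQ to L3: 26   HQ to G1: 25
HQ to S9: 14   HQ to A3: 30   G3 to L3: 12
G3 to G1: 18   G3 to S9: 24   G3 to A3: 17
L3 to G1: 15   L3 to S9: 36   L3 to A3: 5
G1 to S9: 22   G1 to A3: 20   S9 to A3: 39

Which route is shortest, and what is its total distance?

Route A: 25 + 20 + 39 + 24 + 12 + 26 = 146
Route B: 26 + 36 + 39 + 17 + 18 + 25 = 161

146 miles — Route A is the shortest.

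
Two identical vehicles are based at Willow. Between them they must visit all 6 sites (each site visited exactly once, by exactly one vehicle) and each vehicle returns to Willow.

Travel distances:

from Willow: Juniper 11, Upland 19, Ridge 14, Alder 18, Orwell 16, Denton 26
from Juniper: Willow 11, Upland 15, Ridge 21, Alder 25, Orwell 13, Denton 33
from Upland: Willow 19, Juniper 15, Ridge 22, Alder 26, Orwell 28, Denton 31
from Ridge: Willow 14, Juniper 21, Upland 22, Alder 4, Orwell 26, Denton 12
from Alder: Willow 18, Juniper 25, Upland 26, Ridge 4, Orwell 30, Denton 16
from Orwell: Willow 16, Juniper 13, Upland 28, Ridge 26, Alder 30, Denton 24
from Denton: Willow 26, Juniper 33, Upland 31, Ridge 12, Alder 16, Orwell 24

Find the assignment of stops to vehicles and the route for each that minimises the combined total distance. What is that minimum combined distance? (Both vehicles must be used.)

Check every non-empty split of the stops between the two vehicles; for each half take its own optimal tour:
  {Juniper} + {Upland, Ridge, Alder, Orwell, Denton}: 22 + 101 = 123
  {Upland} + {Juniper, Ridge, Alder, Orwell, Denton}: 38 + 82 = 120
  {Juniper, Upland} + {Ridge, Alder, Orwell, Denton}: 45 + 74 = 119
  {Ridge} + {Juniper, Upland, Alder, Orwell, Denton}: 28 + 105 = 133
  {Juniper, Ridge} + {Upland, Alder, Orwell, Denton}: 46 + 101 = 147
  {Upland, Ridge} + {Juniper, Alder, Orwell, Denton}: 55 + 82 = 137
  … (31 splits in total)
Best: vehicle 1 Willow → Juniper → Upland → Willow = 45; vehicle 2 Willow → Ridge → Alder → Denton → Orwell → Willow = 74; combined 119.

119 — the smallest possible combined total.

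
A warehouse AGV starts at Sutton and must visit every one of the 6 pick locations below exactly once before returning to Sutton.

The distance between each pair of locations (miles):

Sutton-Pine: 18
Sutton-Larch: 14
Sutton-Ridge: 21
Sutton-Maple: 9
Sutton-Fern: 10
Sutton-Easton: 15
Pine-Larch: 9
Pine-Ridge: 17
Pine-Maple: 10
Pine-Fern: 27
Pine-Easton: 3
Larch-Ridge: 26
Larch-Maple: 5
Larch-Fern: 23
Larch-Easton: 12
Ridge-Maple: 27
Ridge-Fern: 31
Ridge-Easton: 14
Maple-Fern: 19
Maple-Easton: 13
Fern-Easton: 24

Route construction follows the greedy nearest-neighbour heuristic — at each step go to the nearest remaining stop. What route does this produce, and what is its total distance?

Nearest-neighbour total = 81 miles; route Sutton → Maple → Larch → Pine → Easton → Ridge → Fern → Sutton.

From Sutton: distances to unvisited — Maple=9, Fern=10, Larch=14, Easton=15, Pine=18, Ridge=21. Nearest is Maple (9).
From Maple: distances to unvisited — Larch=5, Pine=10, Easton=13, Fern=19, Ridge=27. Nearest is Larch (5).
From Larch: distances to unvisited — Pine=9, Easton=12, Fern=23, Ridge=26. Nearest is Pine (9).
From Pine: distances to unvisited — Easton=3, Ridge=17, Fern=27. Nearest is Easton (3).
From Easton: distances to unvisited — Ridge=14, Fern=24. Nearest is Ridge (14).
From Ridge: distances to unvisited — Fern=31. Nearest is Fern (31).
Return Fern→Sutton: 10.
Total = 9 + 5 + 9 + 3 + 14 + 31 + 10 = 81.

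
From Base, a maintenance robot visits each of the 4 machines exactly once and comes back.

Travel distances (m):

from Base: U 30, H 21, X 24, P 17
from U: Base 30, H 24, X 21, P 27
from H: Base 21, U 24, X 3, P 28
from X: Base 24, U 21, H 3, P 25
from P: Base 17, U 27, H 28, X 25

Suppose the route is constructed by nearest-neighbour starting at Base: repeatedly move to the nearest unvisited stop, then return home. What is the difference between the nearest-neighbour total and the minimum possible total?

Base: P=17, H=21, X=24, U=30 ⇒ P
P: X=25, U=27, H=28 ⇒ X
X: H=3, U=21 ⇒ H
H: U=24 ⇒ U
NN route Base → P → X → H → U → Base costs 99.
Optimal: Base → H → X → U → P → Base costs 89 (by enumerating all 12 distinct tours).
Excess = 99 − 89 = 10.

The nearest-neighbour route is 10 m longer than optimal.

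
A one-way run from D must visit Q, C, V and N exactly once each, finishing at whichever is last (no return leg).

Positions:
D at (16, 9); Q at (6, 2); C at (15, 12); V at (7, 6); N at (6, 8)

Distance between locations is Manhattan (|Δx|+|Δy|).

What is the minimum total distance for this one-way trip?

25 — the minimum one-way total.

There are 4! = 24 possible orderings.
D→Q→C→V→N: 17+19+14+3 = 53
D→Q→C→N→V: 17+19+13+3 = 52
D→Q→V→C→N: 17+5+14+13 = 49
D→Q→V→N→C: 17+5+3+13 = 38
D→Q→N→C→V: 17+6+13+14 = 50
D→Q→N→V→C: 17+6+3+14 = 40
D→C→Q→V→N: 4+19+5+3 = 31
D→C→Q→N→V: 4+19+6+3 = 32
D→C→V→Q→N: 4+14+5+6 = 29
D→C→V→N→Q: 4+14+3+6 = 27
D→C→N→Q→V: 4+13+6+5 = 28
D→C→N→V→Q: 4+13+3+5 = 25
D→V→Q→C→N: 12+5+19+13 = 49
D→V→Q→N→C: 12+5+6+13 = 36
… (10 more)
The minimum is 25.
One shortest path: D → C → N → V → Q.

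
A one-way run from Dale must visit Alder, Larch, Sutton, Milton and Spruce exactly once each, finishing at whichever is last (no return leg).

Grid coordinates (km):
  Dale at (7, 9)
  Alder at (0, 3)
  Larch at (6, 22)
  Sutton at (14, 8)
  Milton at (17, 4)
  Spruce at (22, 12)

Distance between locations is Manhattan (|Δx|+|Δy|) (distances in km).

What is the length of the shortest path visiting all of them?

There are 5! = 120 possible orderings.
Dale → Alder → Larch → Sutton → Milton → Spruce: 13+25+22+7+13 = 80
Dale → Alder → Larch → Sutton → Spruce → Milton: 13+25+22+12+13 = 85
Dale → Alder → Larch → Milton → Sutton → Spruce: 13+25+29+7+12 = 86
Dale → Alder → Larch → Milton → Spruce → Sutton: 13+25+29+13+12 = 92
Dale → Alder → Larch → Spruce → Sutton → Milton: 13+25+26+12+7 = 83
Dale → Alder → Larch → Spruce → Milton → Sutton: 13+25+26+13+7 = 84
Dale → Alder → Sutton → Larch → Milton → Spruce: 13+19+22+29+13 = 96
Dale → Alder → Sutton → Larch → Spruce → Milton: 13+19+22+26+13 = 93
Dale → Alder → Sutton → Milton → Larch → Spruce: 13+19+7+29+26 = 94
Dale → Alder → Sutton → Milton → Spruce → Larch: 13+19+7+13+26 = 78
Dale → Alder → Sutton → Spruce → Larch → Milton: 13+19+12+26+29 = 99
Dale → Alder → Sutton → Spruce → Milton → Larch: 13+19+12+13+29 = 86
Dale → Alder → Milton → Larch → Sutton → Spruce: 13+18+29+22+12 = 94
Dale → Alder → Milton → Larch → Spruce → Sutton: 13+18+29+26+12 = 98
… (106 more)
Dale → Alder → Milton → Sutton → Spruce → Larch: 13+18+7+12+26 = 76  ← best
The minimum is 76.
One shortest path: Dale → Alder → Milton → Sutton → Spruce → Larch.

Shortest open route: 76 km.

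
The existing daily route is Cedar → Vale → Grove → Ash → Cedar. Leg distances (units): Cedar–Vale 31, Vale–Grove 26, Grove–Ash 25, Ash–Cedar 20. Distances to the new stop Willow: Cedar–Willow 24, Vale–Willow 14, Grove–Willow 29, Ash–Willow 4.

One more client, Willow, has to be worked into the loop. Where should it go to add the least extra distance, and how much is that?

Adding 7 by placing Willow on the Cedar–Vale leg.

Insertion cost between consecutive stops i–j is d(i,Willow) + d(Willow,j) − d(i,j):
  between Cedar and Vale: 24 + 14 − 31 = 7
  between Vale and Grove: 14 + 29 − 26 = 17
  between Grove and Ash: 29 + 4 − 25 = 8
  between Ash and Cedar: 4 + 24 − 20 = 8
Cheapest insertion is between Cedar and Vale, adding 7.
New total = 102 + 7 = 109.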